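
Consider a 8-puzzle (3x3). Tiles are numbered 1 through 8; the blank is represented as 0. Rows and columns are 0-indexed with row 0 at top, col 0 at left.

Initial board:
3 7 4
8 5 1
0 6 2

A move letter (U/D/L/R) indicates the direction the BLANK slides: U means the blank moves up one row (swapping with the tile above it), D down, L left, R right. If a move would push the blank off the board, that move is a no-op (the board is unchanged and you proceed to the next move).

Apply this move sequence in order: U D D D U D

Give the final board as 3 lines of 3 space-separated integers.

After move 1 (U):
3 7 4
0 5 1
8 6 2

After move 2 (D):
3 7 4
8 5 1
0 6 2

After move 3 (D):
3 7 4
8 5 1
0 6 2

After move 4 (D):
3 7 4
8 5 1
0 6 2

After move 5 (U):
3 7 4
0 5 1
8 6 2

After move 6 (D):
3 7 4
8 5 1
0 6 2

Answer: 3 7 4
8 5 1
0 6 2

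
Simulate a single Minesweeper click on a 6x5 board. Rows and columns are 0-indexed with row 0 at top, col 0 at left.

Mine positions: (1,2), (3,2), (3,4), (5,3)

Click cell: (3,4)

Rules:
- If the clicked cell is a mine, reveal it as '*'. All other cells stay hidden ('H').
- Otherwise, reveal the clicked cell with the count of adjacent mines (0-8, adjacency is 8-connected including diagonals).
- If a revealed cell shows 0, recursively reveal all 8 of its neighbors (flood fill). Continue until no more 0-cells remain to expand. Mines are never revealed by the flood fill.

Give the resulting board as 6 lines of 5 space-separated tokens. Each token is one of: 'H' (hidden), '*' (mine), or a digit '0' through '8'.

H H H H H
H H H H H
H H H H H
H H H H *
H H H H H
H H H H H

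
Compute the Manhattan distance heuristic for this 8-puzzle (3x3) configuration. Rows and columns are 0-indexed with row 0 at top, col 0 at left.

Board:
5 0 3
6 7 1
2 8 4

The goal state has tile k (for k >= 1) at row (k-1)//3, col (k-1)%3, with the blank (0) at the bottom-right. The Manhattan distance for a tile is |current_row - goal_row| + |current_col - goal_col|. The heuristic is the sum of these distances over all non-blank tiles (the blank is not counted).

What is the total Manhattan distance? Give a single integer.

Tile 5: at (0,0), goal (1,1), distance |0-1|+|0-1| = 2
Tile 3: at (0,2), goal (0,2), distance |0-0|+|2-2| = 0
Tile 6: at (1,0), goal (1,2), distance |1-1|+|0-2| = 2
Tile 7: at (1,1), goal (2,0), distance |1-2|+|1-0| = 2
Tile 1: at (1,2), goal (0,0), distance |1-0|+|2-0| = 3
Tile 2: at (2,0), goal (0,1), distance |2-0|+|0-1| = 3
Tile 8: at (2,1), goal (2,1), distance |2-2|+|1-1| = 0
Tile 4: at (2,2), goal (1,0), distance |2-1|+|2-0| = 3
Sum: 2 + 0 + 2 + 2 + 3 + 3 + 0 + 3 = 15

Answer: 15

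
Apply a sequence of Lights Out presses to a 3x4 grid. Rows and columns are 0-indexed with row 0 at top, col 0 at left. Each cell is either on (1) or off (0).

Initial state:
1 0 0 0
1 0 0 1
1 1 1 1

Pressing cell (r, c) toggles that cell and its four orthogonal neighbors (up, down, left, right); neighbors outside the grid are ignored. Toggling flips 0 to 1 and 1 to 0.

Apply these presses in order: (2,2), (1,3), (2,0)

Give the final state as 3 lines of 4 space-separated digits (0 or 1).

Answer: 1 0 0 1
0 0 0 0
0 1 0 1

Derivation:
After press 1 at (2,2):
1 0 0 0
1 0 1 1
1 0 0 0

After press 2 at (1,3):
1 0 0 1
1 0 0 0
1 0 0 1

After press 3 at (2,0):
1 0 0 1
0 0 0 0
0 1 0 1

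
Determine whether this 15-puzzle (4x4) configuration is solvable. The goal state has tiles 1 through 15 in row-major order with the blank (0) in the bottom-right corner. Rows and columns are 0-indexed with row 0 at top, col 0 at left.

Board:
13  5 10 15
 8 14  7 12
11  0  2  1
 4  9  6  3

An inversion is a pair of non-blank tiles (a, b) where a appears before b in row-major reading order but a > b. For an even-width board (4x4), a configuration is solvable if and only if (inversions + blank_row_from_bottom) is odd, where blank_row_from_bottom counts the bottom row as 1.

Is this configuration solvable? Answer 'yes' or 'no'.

Inversions: 73
Blank is in row 2 (0-indexed from top), which is row 2 counting from the bottom (bottom = 1).
73 + 2 = 75, which is odd, so the puzzle is solvable.

Answer: yes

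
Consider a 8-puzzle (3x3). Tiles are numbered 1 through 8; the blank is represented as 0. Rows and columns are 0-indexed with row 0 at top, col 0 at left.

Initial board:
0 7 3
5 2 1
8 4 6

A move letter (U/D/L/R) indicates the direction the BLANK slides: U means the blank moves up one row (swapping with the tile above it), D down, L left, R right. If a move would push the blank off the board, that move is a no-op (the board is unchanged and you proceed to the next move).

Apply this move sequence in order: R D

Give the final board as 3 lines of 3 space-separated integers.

After move 1 (R):
7 0 3
5 2 1
8 4 6

After move 2 (D):
7 2 3
5 0 1
8 4 6

Answer: 7 2 3
5 0 1
8 4 6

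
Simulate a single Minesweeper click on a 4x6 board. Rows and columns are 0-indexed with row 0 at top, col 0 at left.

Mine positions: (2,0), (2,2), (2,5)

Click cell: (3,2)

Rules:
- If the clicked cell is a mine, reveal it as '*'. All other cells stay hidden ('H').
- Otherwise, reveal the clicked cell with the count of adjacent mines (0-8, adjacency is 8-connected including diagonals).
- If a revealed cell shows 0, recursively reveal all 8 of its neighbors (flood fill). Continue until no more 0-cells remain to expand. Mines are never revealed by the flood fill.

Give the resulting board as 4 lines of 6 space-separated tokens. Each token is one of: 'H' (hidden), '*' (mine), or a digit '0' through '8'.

H H H H H H
H H H H H H
H H H H H H
H H 1 H H H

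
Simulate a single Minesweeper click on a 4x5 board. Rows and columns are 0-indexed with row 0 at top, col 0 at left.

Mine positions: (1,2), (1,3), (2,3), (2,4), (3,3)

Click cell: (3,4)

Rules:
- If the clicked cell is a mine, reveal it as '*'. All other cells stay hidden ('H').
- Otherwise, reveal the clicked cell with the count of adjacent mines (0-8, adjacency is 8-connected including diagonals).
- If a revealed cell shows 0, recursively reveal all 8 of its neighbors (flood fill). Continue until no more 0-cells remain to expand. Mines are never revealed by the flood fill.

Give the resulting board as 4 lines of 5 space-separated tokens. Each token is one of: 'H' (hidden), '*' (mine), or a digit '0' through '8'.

H H H H H
H H H H H
H H H H H
H H H H 3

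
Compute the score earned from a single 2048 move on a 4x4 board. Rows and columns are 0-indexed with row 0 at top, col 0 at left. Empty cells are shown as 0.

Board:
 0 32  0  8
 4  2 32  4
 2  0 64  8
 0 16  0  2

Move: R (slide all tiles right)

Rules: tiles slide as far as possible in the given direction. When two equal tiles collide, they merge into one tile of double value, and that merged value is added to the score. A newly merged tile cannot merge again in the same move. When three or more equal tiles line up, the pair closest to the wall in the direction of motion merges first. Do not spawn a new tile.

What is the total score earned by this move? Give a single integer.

Answer: 0

Derivation:
Slide right:
row 0: [0, 32, 0, 8] -> [0, 0, 32, 8]  score +0 (running 0)
row 1: [4, 2, 32, 4] -> [4, 2, 32, 4]  score +0 (running 0)
row 2: [2, 0, 64, 8] -> [0, 2, 64, 8]  score +0 (running 0)
row 3: [0, 16, 0, 2] -> [0, 0, 16, 2]  score +0 (running 0)
Board after move:
 0  0 32  8
 4  2 32  4
 0  2 64  8
 0  0 16  2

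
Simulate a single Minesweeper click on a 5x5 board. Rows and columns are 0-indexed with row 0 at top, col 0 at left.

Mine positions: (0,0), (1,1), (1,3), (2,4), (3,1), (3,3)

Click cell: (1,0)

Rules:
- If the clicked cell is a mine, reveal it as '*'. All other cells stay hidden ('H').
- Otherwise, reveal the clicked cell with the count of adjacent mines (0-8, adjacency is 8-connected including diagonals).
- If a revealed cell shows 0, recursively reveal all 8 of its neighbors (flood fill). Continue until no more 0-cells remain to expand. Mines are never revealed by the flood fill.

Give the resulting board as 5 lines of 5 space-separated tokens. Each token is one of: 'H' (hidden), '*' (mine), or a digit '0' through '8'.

H H H H H
2 H H H H
H H H H H
H H H H H
H H H H H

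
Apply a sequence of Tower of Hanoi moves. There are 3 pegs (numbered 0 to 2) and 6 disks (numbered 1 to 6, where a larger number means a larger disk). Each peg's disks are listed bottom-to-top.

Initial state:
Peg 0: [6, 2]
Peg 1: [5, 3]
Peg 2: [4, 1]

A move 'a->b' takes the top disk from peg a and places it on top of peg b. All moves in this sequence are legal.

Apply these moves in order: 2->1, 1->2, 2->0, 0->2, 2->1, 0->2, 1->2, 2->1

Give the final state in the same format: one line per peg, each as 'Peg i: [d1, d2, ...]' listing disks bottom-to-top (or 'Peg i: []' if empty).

Answer: Peg 0: [6]
Peg 1: [5, 3, 1]
Peg 2: [4, 2]

Derivation:
After move 1 (2->1):
Peg 0: [6, 2]
Peg 1: [5, 3, 1]
Peg 2: [4]

After move 2 (1->2):
Peg 0: [6, 2]
Peg 1: [5, 3]
Peg 2: [4, 1]

After move 3 (2->0):
Peg 0: [6, 2, 1]
Peg 1: [5, 3]
Peg 2: [4]

After move 4 (0->2):
Peg 0: [6, 2]
Peg 1: [5, 3]
Peg 2: [4, 1]

After move 5 (2->1):
Peg 0: [6, 2]
Peg 1: [5, 3, 1]
Peg 2: [4]

After move 6 (0->2):
Peg 0: [6]
Peg 1: [5, 3, 1]
Peg 2: [4, 2]

After move 7 (1->2):
Peg 0: [6]
Peg 1: [5, 3]
Peg 2: [4, 2, 1]

After move 8 (2->1):
Peg 0: [6]
Peg 1: [5, 3, 1]
Peg 2: [4, 2]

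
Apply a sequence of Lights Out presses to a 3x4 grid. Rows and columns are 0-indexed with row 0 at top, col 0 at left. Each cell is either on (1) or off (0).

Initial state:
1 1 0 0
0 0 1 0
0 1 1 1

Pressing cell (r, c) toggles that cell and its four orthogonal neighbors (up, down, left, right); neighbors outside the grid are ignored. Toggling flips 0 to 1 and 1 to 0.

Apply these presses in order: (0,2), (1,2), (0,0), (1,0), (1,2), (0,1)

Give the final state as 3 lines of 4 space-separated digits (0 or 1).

After press 1 at (0,2):
1 0 1 1
0 0 0 0
0 1 1 1

After press 2 at (1,2):
1 0 0 1
0 1 1 1
0 1 0 1

After press 3 at (0,0):
0 1 0 1
1 1 1 1
0 1 0 1

After press 4 at (1,0):
1 1 0 1
0 0 1 1
1 1 0 1

After press 5 at (1,2):
1 1 1 1
0 1 0 0
1 1 1 1

After press 6 at (0,1):
0 0 0 1
0 0 0 0
1 1 1 1

Answer: 0 0 0 1
0 0 0 0
1 1 1 1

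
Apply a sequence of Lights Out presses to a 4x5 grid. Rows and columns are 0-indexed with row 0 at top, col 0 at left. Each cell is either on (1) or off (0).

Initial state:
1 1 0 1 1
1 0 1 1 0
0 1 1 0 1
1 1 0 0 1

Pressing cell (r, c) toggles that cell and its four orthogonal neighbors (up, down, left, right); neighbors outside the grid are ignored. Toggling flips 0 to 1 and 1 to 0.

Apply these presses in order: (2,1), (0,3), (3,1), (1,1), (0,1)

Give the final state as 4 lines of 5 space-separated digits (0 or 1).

After press 1 at (2,1):
1 1 0 1 1
1 1 1 1 0
1 0 0 0 1
1 0 0 0 1

After press 2 at (0,3):
1 1 1 0 0
1 1 1 0 0
1 0 0 0 1
1 0 0 0 1

After press 3 at (3,1):
1 1 1 0 0
1 1 1 0 0
1 1 0 0 1
0 1 1 0 1

After press 4 at (1,1):
1 0 1 0 0
0 0 0 0 0
1 0 0 0 1
0 1 1 0 1

After press 5 at (0,1):
0 1 0 0 0
0 1 0 0 0
1 0 0 0 1
0 1 1 0 1

Answer: 0 1 0 0 0
0 1 0 0 0
1 0 0 0 1
0 1 1 0 1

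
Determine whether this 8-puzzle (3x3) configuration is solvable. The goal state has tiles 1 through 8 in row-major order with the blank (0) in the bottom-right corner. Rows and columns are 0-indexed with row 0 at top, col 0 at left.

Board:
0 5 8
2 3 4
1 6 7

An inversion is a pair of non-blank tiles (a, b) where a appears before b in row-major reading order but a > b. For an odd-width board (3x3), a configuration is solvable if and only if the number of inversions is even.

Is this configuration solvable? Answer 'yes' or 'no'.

Answer: no

Derivation:
Inversions (pairs i<j in row-major order where tile[i] > tile[j] > 0): 13
13 is odd, so the puzzle is not solvable.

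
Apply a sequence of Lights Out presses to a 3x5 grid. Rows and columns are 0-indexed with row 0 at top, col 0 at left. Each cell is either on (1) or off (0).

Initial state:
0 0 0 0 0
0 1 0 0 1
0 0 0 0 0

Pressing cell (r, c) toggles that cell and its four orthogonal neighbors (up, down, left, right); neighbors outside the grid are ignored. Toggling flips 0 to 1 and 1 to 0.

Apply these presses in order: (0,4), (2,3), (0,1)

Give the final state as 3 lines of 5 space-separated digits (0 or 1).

Answer: 1 1 1 1 1
0 0 0 1 0
0 0 1 1 1

Derivation:
After press 1 at (0,4):
0 0 0 1 1
0 1 0 0 0
0 0 0 0 0

After press 2 at (2,3):
0 0 0 1 1
0 1 0 1 0
0 0 1 1 1

After press 3 at (0,1):
1 1 1 1 1
0 0 0 1 0
0 0 1 1 1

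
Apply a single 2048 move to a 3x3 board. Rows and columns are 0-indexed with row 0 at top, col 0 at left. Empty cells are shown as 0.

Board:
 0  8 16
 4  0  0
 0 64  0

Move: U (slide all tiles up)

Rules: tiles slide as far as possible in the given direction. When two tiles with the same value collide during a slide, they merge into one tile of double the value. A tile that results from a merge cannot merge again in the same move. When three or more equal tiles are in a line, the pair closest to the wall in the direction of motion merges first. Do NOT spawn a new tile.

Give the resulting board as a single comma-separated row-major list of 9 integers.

Answer: 4, 8, 16, 0, 64, 0, 0, 0, 0

Derivation:
Slide up:
col 0: [0, 4, 0] -> [4, 0, 0]
col 1: [8, 0, 64] -> [8, 64, 0]
col 2: [16, 0, 0] -> [16, 0, 0]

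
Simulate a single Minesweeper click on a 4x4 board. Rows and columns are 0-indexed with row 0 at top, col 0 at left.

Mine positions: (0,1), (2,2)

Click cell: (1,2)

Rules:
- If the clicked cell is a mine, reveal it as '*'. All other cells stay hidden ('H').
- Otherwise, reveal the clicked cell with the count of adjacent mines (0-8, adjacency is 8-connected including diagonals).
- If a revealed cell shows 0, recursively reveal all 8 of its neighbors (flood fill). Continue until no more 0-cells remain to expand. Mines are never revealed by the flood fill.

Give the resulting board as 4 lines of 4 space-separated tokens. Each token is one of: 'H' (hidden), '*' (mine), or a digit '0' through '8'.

H H H H
H H 2 H
H H H H
H H H H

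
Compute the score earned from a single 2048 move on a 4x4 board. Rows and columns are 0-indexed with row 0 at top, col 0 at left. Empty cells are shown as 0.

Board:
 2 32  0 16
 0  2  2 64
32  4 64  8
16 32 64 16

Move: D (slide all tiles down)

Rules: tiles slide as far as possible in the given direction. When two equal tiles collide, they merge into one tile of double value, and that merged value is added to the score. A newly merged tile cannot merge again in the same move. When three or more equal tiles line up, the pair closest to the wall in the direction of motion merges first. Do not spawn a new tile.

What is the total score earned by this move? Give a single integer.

Answer: 128

Derivation:
Slide down:
col 0: [2, 0, 32, 16] -> [0, 2, 32, 16]  score +0 (running 0)
col 1: [32, 2, 4, 32] -> [32, 2, 4, 32]  score +0 (running 0)
col 2: [0, 2, 64, 64] -> [0, 0, 2, 128]  score +128 (running 128)
col 3: [16, 64, 8, 16] -> [16, 64, 8, 16]  score +0 (running 128)
Board after move:
  0  32   0  16
  2   2   0  64
 32   4   2   8
 16  32 128  16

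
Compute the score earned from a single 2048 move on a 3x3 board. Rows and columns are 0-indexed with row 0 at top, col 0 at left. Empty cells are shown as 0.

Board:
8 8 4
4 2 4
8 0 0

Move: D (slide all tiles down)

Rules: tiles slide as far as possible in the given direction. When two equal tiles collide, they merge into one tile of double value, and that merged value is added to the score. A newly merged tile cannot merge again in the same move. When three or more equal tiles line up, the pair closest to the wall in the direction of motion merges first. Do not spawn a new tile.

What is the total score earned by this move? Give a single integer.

Slide down:
col 0: [8, 4, 8] -> [8, 4, 8]  score +0 (running 0)
col 1: [8, 2, 0] -> [0, 8, 2]  score +0 (running 0)
col 2: [4, 4, 0] -> [0, 0, 8]  score +8 (running 8)
Board after move:
8 0 0
4 8 0
8 2 8

Answer: 8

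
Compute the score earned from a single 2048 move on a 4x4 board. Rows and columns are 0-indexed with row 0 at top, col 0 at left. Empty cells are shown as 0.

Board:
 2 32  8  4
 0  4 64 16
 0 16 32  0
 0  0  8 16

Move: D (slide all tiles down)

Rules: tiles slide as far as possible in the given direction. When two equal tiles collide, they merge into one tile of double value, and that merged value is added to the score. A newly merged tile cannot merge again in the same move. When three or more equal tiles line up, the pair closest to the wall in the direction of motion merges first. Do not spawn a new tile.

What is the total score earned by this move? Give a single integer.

Slide down:
col 0: [2, 0, 0, 0] -> [0, 0, 0, 2]  score +0 (running 0)
col 1: [32, 4, 16, 0] -> [0, 32, 4, 16]  score +0 (running 0)
col 2: [8, 64, 32, 8] -> [8, 64, 32, 8]  score +0 (running 0)
col 3: [4, 16, 0, 16] -> [0, 0, 4, 32]  score +32 (running 32)
Board after move:
 0  0  8  0
 0 32 64  0
 0  4 32  4
 2 16  8 32

Answer: 32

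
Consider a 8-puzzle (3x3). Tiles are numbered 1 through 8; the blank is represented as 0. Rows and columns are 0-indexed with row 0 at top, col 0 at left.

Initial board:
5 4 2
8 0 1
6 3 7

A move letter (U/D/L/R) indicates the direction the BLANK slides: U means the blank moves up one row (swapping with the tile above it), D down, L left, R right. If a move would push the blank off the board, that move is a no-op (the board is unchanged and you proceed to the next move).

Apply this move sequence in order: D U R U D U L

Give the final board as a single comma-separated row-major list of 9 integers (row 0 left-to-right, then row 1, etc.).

Answer: 5, 0, 4, 8, 1, 2, 6, 3, 7

Derivation:
After move 1 (D):
5 4 2
8 3 1
6 0 7

After move 2 (U):
5 4 2
8 0 1
6 3 7

After move 3 (R):
5 4 2
8 1 0
6 3 7

After move 4 (U):
5 4 0
8 1 2
6 3 7

After move 5 (D):
5 4 2
8 1 0
6 3 7

After move 6 (U):
5 4 0
8 1 2
6 3 7

After move 7 (L):
5 0 4
8 1 2
6 3 7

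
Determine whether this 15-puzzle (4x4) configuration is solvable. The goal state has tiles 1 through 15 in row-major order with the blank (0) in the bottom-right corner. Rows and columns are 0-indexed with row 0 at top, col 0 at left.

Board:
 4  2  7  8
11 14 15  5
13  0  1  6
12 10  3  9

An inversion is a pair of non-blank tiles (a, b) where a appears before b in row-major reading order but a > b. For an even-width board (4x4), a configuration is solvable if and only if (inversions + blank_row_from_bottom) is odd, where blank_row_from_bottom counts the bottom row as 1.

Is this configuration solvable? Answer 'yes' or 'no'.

Inversions: 48
Blank is in row 2 (0-indexed from top), which is row 2 counting from the bottom (bottom = 1).
48 + 2 = 50, which is even, so the puzzle is not solvable.

Answer: no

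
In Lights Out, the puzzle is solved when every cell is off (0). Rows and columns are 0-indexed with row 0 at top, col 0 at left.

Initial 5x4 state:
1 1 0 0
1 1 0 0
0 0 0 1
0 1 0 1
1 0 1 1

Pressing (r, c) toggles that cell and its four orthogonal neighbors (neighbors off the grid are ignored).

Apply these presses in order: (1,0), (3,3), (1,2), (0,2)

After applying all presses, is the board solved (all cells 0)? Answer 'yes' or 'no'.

After press 1 at (1,0):
0 1 0 0
0 0 0 0
1 0 0 1
0 1 0 1
1 0 1 1

After press 2 at (3,3):
0 1 0 0
0 0 0 0
1 0 0 0
0 1 1 0
1 0 1 0

After press 3 at (1,2):
0 1 1 0
0 1 1 1
1 0 1 0
0 1 1 0
1 0 1 0

After press 4 at (0,2):
0 0 0 1
0 1 0 1
1 0 1 0
0 1 1 0
1 0 1 0

Lights still on: 9

Answer: no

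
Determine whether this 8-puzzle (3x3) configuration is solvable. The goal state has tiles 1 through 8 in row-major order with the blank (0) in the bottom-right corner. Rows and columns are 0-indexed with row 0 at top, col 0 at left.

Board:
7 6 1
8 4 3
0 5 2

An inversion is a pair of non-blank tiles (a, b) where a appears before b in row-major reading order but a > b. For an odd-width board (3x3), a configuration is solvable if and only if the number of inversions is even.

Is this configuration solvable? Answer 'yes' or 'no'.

Inversions (pairs i<j in row-major order where tile[i] > tile[j] > 0): 19
19 is odd, so the puzzle is not solvable.

Answer: no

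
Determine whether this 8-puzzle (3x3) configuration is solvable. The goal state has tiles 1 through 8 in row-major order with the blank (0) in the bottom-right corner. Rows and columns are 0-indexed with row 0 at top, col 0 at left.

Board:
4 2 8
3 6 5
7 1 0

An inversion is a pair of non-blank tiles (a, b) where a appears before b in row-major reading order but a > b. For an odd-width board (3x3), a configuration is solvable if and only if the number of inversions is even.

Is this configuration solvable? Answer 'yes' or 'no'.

Answer: yes

Derivation:
Inversions (pairs i<j in row-major order where tile[i] > tile[j] > 0): 14
14 is even, so the puzzle is solvable.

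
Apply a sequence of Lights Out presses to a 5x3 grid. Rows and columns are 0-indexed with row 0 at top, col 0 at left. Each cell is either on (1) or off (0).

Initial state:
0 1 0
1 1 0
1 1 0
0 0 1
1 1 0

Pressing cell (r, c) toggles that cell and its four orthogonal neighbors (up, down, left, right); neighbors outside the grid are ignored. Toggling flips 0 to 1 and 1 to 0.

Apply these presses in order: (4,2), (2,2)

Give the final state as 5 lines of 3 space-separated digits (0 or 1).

After press 1 at (4,2):
0 1 0
1 1 0
1 1 0
0 0 0
1 0 1

After press 2 at (2,2):
0 1 0
1 1 1
1 0 1
0 0 1
1 0 1

Answer: 0 1 0
1 1 1
1 0 1
0 0 1
1 0 1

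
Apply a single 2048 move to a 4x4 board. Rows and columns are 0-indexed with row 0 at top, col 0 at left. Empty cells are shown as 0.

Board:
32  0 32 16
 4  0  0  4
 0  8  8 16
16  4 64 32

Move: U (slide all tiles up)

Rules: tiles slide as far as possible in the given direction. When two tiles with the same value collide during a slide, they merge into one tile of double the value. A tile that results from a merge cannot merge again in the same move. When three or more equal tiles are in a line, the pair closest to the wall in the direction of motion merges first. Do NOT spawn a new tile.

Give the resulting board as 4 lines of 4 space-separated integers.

Answer: 32  8 32 16
 4  4  8  4
16  0 64 16
 0  0  0 32

Derivation:
Slide up:
col 0: [32, 4, 0, 16] -> [32, 4, 16, 0]
col 1: [0, 0, 8, 4] -> [8, 4, 0, 0]
col 2: [32, 0, 8, 64] -> [32, 8, 64, 0]
col 3: [16, 4, 16, 32] -> [16, 4, 16, 32]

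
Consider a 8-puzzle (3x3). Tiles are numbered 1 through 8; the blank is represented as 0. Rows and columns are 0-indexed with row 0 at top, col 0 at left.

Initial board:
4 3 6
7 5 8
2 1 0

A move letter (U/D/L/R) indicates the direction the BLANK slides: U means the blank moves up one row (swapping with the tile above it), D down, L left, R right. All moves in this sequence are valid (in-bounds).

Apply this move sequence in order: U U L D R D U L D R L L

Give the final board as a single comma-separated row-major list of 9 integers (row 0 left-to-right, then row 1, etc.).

Answer: 4, 5, 3, 7, 1, 6, 0, 2, 8

Derivation:
After move 1 (U):
4 3 6
7 5 0
2 1 8

After move 2 (U):
4 3 0
7 5 6
2 1 8

After move 3 (L):
4 0 3
7 5 6
2 1 8

After move 4 (D):
4 5 3
7 0 6
2 1 8

After move 5 (R):
4 5 3
7 6 0
2 1 8

After move 6 (D):
4 5 3
7 6 8
2 1 0

After move 7 (U):
4 5 3
7 6 0
2 1 8

After move 8 (L):
4 5 3
7 0 6
2 1 8

After move 9 (D):
4 5 3
7 1 6
2 0 8

After move 10 (R):
4 5 3
7 1 6
2 8 0

After move 11 (L):
4 5 3
7 1 6
2 0 8

After move 12 (L):
4 5 3
7 1 6
0 2 8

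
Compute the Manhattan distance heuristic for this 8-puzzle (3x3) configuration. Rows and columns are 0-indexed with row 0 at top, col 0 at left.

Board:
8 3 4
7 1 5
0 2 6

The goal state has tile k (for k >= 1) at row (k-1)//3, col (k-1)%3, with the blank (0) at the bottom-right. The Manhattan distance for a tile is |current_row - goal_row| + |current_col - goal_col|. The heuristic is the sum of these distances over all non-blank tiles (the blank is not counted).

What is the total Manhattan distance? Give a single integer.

Answer: 14

Derivation:
Tile 8: at (0,0), goal (2,1), distance |0-2|+|0-1| = 3
Tile 3: at (0,1), goal (0,2), distance |0-0|+|1-2| = 1
Tile 4: at (0,2), goal (1,0), distance |0-1|+|2-0| = 3
Tile 7: at (1,0), goal (2,0), distance |1-2|+|0-0| = 1
Tile 1: at (1,1), goal (0,0), distance |1-0|+|1-0| = 2
Tile 5: at (1,2), goal (1,1), distance |1-1|+|2-1| = 1
Tile 2: at (2,1), goal (0,1), distance |2-0|+|1-1| = 2
Tile 6: at (2,2), goal (1,2), distance |2-1|+|2-2| = 1
Sum: 3 + 1 + 3 + 1 + 2 + 1 + 2 + 1 = 14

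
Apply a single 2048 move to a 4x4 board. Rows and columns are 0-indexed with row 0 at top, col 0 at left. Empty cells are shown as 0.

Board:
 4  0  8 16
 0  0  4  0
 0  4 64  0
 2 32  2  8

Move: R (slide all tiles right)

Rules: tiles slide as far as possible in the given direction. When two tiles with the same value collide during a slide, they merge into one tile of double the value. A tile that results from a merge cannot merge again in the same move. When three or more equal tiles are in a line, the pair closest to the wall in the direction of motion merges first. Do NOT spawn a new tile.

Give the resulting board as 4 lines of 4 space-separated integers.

Answer:  0  4  8 16
 0  0  0  4
 0  0  4 64
 2 32  2  8

Derivation:
Slide right:
row 0: [4, 0, 8, 16] -> [0, 4, 8, 16]
row 1: [0, 0, 4, 0] -> [0, 0, 0, 4]
row 2: [0, 4, 64, 0] -> [0, 0, 4, 64]
row 3: [2, 32, 2, 8] -> [2, 32, 2, 8]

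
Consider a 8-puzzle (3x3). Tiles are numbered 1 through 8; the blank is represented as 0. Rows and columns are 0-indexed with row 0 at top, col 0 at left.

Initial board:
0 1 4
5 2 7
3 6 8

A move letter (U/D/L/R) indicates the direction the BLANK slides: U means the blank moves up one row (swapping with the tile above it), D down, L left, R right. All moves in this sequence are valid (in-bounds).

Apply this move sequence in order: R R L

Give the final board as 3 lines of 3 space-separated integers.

Answer: 1 0 4
5 2 7
3 6 8

Derivation:
After move 1 (R):
1 0 4
5 2 7
3 6 8

After move 2 (R):
1 4 0
5 2 7
3 6 8

After move 3 (L):
1 0 4
5 2 7
3 6 8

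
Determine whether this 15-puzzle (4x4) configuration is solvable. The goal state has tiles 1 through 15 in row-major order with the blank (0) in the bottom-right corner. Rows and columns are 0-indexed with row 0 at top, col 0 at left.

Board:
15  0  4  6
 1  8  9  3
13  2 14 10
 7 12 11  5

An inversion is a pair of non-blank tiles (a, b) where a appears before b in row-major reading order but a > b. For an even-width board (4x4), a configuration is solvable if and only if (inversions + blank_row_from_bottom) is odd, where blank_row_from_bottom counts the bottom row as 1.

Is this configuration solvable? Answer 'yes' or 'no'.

Inversions: 47
Blank is in row 0 (0-indexed from top), which is row 4 counting from the bottom (bottom = 1).
47 + 4 = 51, which is odd, so the puzzle is solvable.

Answer: yes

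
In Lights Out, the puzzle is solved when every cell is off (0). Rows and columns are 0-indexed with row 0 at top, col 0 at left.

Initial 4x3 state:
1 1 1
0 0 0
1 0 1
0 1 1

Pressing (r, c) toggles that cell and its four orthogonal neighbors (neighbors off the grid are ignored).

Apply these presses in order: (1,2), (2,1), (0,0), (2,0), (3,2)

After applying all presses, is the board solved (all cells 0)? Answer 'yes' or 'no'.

After press 1 at (1,2):
1 1 0
0 1 1
1 0 0
0 1 1

After press 2 at (2,1):
1 1 0
0 0 1
0 1 1
0 0 1

After press 3 at (0,0):
0 0 0
1 0 1
0 1 1
0 0 1

After press 4 at (2,0):
0 0 0
0 0 1
1 0 1
1 0 1

After press 5 at (3,2):
0 0 0
0 0 1
1 0 0
1 1 0

Lights still on: 4

Answer: no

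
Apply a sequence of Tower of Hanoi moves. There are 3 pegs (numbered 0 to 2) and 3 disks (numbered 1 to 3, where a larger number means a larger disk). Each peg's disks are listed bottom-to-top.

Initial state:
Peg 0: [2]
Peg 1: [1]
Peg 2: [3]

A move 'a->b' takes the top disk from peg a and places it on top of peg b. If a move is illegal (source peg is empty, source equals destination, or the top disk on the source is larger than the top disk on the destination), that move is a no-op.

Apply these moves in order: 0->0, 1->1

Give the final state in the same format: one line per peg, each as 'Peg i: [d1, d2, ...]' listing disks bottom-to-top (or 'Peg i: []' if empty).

Answer: Peg 0: [2]
Peg 1: [1]
Peg 2: [3]

Derivation:
After move 1 (0->0):
Peg 0: [2]
Peg 1: [1]
Peg 2: [3]

After move 2 (1->1):
Peg 0: [2]
Peg 1: [1]
Peg 2: [3]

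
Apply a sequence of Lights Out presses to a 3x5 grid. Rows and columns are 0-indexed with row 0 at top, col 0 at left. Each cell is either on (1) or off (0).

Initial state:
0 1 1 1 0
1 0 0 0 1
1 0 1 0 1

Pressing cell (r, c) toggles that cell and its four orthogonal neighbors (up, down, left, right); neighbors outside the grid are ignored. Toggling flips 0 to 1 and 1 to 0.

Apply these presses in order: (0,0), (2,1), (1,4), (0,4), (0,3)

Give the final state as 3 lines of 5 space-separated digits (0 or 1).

Answer: 1 0 0 1 1
0 1 0 0 1
0 1 0 0 0

Derivation:
After press 1 at (0,0):
1 0 1 1 0
0 0 0 0 1
1 0 1 0 1

After press 2 at (2,1):
1 0 1 1 0
0 1 0 0 1
0 1 0 0 1

After press 3 at (1,4):
1 0 1 1 1
0 1 0 1 0
0 1 0 0 0

After press 4 at (0,4):
1 0 1 0 0
0 1 0 1 1
0 1 0 0 0

After press 5 at (0,3):
1 0 0 1 1
0 1 0 0 1
0 1 0 0 0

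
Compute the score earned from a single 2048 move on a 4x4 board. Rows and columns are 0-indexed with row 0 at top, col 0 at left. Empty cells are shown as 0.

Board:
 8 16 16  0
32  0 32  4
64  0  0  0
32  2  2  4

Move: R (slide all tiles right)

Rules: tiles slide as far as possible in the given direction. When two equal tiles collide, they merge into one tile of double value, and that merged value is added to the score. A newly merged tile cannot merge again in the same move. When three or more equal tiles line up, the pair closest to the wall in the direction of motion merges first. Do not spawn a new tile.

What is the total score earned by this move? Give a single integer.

Answer: 100

Derivation:
Slide right:
row 0: [8, 16, 16, 0] -> [0, 0, 8, 32]  score +32 (running 32)
row 1: [32, 0, 32, 4] -> [0, 0, 64, 4]  score +64 (running 96)
row 2: [64, 0, 0, 0] -> [0, 0, 0, 64]  score +0 (running 96)
row 3: [32, 2, 2, 4] -> [0, 32, 4, 4]  score +4 (running 100)
Board after move:
 0  0  8 32
 0  0 64  4
 0  0  0 64
 0 32  4  4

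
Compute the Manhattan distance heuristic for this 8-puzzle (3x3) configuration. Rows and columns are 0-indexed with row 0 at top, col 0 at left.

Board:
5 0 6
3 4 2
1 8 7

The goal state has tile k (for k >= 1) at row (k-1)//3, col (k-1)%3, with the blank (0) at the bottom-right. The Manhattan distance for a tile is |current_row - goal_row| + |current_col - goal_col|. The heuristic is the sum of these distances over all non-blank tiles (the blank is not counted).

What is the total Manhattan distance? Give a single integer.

Tile 5: at (0,0), goal (1,1), distance |0-1|+|0-1| = 2
Tile 6: at (0,2), goal (1,2), distance |0-1|+|2-2| = 1
Tile 3: at (1,0), goal (0,2), distance |1-0|+|0-2| = 3
Tile 4: at (1,1), goal (1,0), distance |1-1|+|1-0| = 1
Tile 2: at (1,2), goal (0,1), distance |1-0|+|2-1| = 2
Tile 1: at (2,0), goal (0,0), distance |2-0|+|0-0| = 2
Tile 8: at (2,1), goal (2,1), distance |2-2|+|1-1| = 0
Tile 7: at (2,2), goal (2,0), distance |2-2|+|2-0| = 2
Sum: 2 + 1 + 3 + 1 + 2 + 2 + 0 + 2 = 13

Answer: 13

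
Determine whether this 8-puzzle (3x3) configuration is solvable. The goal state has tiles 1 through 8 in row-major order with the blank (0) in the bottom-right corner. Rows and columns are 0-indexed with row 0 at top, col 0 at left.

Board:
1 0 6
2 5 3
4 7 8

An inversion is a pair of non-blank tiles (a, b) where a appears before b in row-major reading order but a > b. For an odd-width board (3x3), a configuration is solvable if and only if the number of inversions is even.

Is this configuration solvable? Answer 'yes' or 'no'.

Answer: yes

Derivation:
Inversions (pairs i<j in row-major order where tile[i] > tile[j] > 0): 6
6 is even, so the puzzle is solvable.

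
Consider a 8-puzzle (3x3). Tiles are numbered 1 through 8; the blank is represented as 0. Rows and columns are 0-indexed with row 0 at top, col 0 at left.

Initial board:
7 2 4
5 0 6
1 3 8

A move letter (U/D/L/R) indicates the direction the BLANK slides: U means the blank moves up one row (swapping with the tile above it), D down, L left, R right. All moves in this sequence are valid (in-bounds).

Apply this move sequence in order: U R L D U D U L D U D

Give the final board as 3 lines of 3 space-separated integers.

Answer: 5 7 4
0 2 6
1 3 8

Derivation:
After move 1 (U):
7 0 4
5 2 6
1 3 8

After move 2 (R):
7 4 0
5 2 6
1 3 8

After move 3 (L):
7 0 4
5 2 6
1 3 8

After move 4 (D):
7 2 4
5 0 6
1 3 8

After move 5 (U):
7 0 4
5 2 6
1 3 8

After move 6 (D):
7 2 4
5 0 6
1 3 8

After move 7 (U):
7 0 4
5 2 6
1 3 8

After move 8 (L):
0 7 4
5 2 6
1 3 8

After move 9 (D):
5 7 4
0 2 6
1 3 8

After move 10 (U):
0 7 4
5 2 6
1 3 8

After move 11 (D):
5 7 4
0 2 6
1 3 8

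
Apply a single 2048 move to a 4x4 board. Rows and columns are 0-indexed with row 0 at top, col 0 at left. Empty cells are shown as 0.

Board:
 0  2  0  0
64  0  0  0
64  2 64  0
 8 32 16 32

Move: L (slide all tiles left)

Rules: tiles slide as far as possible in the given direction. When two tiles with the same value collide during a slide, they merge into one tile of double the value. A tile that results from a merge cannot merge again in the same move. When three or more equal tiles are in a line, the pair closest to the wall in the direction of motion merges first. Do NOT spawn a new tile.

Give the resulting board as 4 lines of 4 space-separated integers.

Slide left:
row 0: [0, 2, 0, 0] -> [2, 0, 0, 0]
row 1: [64, 0, 0, 0] -> [64, 0, 0, 0]
row 2: [64, 2, 64, 0] -> [64, 2, 64, 0]
row 3: [8, 32, 16, 32] -> [8, 32, 16, 32]

Answer:  2  0  0  0
64  0  0  0
64  2 64  0
 8 32 16 32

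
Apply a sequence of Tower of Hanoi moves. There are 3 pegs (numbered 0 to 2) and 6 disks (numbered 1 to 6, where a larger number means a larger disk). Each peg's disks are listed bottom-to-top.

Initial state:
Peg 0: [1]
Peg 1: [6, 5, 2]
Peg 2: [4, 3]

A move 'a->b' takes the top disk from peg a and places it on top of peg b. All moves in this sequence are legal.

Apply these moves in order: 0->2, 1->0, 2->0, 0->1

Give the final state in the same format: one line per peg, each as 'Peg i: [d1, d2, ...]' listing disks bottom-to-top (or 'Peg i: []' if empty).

Answer: Peg 0: [2]
Peg 1: [6, 5, 1]
Peg 2: [4, 3]

Derivation:
After move 1 (0->2):
Peg 0: []
Peg 1: [6, 5, 2]
Peg 2: [4, 3, 1]

After move 2 (1->0):
Peg 0: [2]
Peg 1: [6, 5]
Peg 2: [4, 3, 1]

After move 3 (2->0):
Peg 0: [2, 1]
Peg 1: [6, 5]
Peg 2: [4, 3]

After move 4 (0->1):
Peg 0: [2]
Peg 1: [6, 5, 1]
Peg 2: [4, 3]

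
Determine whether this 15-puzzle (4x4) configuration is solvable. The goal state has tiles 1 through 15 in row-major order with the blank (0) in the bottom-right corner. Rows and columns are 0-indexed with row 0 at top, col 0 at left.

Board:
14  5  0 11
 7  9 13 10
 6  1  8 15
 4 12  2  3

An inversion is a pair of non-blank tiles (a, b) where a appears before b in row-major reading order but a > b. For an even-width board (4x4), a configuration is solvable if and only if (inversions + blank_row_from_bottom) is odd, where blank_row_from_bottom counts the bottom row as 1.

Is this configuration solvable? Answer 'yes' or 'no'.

Inversions: 66
Blank is in row 0 (0-indexed from top), which is row 4 counting from the bottom (bottom = 1).
66 + 4 = 70, which is even, so the puzzle is not solvable.

Answer: no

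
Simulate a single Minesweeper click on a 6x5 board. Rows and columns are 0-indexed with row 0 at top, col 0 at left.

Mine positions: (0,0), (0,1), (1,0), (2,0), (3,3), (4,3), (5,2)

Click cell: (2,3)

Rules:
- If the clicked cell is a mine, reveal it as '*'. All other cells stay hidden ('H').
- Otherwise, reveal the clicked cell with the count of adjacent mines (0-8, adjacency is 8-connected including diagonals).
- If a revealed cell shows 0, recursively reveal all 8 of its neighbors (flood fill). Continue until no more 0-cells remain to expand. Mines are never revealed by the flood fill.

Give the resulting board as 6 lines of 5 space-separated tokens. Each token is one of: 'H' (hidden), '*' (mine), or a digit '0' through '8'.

H H H H H
H H H H H
H H H 1 H
H H H H H
H H H H H
H H H H H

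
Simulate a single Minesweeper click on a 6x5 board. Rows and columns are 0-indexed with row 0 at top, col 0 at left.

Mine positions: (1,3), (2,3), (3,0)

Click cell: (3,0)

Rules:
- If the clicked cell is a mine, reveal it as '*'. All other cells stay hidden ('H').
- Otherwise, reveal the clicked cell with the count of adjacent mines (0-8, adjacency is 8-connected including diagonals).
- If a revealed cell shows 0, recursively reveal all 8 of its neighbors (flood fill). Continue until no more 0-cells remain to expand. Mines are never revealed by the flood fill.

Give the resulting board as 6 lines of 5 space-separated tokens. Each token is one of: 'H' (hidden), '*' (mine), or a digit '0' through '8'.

H H H H H
H H H H H
H H H H H
* H H H H
H H H H H
H H H H H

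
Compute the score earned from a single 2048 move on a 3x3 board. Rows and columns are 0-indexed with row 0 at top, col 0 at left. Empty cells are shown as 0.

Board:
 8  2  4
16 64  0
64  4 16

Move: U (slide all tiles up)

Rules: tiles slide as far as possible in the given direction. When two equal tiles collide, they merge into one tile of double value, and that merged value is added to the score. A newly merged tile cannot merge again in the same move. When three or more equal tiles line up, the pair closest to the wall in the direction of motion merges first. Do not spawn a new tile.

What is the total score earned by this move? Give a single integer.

Slide up:
col 0: [8, 16, 64] -> [8, 16, 64]  score +0 (running 0)
col 1: [2, 64, 4] -> [2, 64, 4]  score +0 (running 0)
col 2: [4, 0, 16] -> [4, 16, 0]  score +0 (running 0)
Board after move:
 8  2  4
16 64 16
64  4  0

Answer: 0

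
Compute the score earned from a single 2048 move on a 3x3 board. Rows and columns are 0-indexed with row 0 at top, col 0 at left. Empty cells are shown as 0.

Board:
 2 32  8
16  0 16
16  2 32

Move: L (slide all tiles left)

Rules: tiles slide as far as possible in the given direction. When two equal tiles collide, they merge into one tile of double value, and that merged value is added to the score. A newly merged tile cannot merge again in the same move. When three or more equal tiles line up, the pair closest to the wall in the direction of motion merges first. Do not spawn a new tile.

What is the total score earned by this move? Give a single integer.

Slide left:
row 0: [2, 32, 8] -> [2, 32, 8]  score +0 (running 0)
row 1: [16, 0, 16] -> [32, 0, 0]  score +32 (running 32)
row 2: [16, 2, 32] -> [16, 2, 32]  score +0 (running 32)
Board after move:
 2 32  8
32  0  0
16  2 32

Answer: 32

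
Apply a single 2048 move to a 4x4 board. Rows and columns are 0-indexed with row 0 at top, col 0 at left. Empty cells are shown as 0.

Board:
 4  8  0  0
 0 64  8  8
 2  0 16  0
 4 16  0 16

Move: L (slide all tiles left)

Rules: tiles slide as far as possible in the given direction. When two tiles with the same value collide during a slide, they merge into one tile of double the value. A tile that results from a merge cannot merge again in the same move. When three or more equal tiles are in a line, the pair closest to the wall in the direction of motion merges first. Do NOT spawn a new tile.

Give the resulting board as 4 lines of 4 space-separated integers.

Slide left:
row 0: [4, 8, 0, 0] -> [4, 8, 0, 0]
row 1: [0, 64, 8, 8] -> [64, 16, 0, 0]
row 2: [2, 0, 16, 0] -> [2, 16, 0, 0]
row 3: [4, 16, 0, 16] -> [4, 32, 0, 0]

Answer:  4  8  0  0
64 16  0  0
 2 16  0  0
 4 32  0  0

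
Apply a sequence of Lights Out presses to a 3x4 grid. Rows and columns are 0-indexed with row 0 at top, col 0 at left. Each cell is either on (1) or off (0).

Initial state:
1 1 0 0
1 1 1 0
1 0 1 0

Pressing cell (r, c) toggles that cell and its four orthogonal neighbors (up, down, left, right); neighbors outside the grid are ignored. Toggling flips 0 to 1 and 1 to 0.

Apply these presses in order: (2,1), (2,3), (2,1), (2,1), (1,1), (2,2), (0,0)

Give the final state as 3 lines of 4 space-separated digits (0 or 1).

Answer: 0 1 0 0
1 1 1 1
0 1 0 0

Derivation:
After press 1 at (2,1):
1 1 0 0
1 0 1 0
0 1 0 0

After press 2 at (2,3):
1 1 0 0
1 0 1 1
0 1 1 1

After press 3 at (2,1):
1 1 0 0
1 1 1 1
1 0 0 1

After press 4 at (2,1):
1 1 0 0
1 0 1 1
0 1 1 1

After press 5 at (1,1):
1 0 0 0
0 1 0 1
0 0 1 1

After press 6 at (2,2):
1 0 0 0
0 1 1 1
0 1 0 0

After press 7 at (0,0):
0 1 0 0
1 1 1 1
0 1 0 0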